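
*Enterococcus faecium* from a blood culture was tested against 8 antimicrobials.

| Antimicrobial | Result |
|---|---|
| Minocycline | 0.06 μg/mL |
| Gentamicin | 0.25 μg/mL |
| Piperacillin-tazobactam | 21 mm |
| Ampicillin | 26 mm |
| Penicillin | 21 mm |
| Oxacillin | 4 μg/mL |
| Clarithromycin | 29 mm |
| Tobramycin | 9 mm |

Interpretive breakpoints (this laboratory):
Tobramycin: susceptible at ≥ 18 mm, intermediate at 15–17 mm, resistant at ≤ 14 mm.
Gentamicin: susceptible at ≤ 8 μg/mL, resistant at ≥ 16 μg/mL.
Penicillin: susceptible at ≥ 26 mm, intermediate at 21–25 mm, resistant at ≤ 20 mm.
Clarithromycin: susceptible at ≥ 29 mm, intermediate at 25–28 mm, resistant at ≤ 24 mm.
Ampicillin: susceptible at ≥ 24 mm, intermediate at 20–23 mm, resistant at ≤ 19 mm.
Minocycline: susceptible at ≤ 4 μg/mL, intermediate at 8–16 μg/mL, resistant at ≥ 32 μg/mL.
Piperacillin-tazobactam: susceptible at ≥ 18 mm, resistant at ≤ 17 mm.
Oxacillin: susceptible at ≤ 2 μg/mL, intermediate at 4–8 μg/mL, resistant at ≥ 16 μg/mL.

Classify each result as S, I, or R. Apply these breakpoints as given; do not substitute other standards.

S, S, S, S, I, I, S, R

Minocycline: 0.06 μg/mL is ≤ 4 μg/mL ⇒ S
Gentamicin 0.25 μg/mL: ≤ 8 μg/mL ⇒ Susceptible
Piperacillin-tazobactam: 21 mm is ≥ 18 mm ⇒ S
Ampicillin 26 mm: ≥ 24 mm — susceptible
Penicillin 21 mm: in 21–25 mm — I
Oxacillin 4 μg/mL: in 4–8 μg/mL ⇒ I
Clarithromycin 29 mm: ≥ 29 mm ⇒ susceptible
Tobramycin: 9 mm is ≤ 14 mm ⇒ Resistant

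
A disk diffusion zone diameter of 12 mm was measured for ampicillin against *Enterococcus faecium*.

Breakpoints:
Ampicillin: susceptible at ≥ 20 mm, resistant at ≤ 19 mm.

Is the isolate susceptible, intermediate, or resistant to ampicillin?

R

Ampicillin 12 mm: ≤ 19 mm → R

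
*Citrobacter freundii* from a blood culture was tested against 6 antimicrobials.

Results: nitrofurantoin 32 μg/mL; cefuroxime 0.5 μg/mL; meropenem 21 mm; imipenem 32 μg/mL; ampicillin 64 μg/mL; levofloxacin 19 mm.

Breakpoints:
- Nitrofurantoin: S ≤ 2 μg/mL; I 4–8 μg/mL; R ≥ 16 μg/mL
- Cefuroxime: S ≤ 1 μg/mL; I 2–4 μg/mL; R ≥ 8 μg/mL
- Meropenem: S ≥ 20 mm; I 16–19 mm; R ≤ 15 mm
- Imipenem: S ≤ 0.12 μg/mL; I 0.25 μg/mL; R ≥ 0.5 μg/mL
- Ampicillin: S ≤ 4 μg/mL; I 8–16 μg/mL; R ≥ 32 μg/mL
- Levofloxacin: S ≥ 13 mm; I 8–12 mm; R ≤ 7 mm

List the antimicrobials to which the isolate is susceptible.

Nitrofurantoin: 32 μg/mL is ≥ 16 μg/mL — resistant
Cefuroxime (0.5 μg/mL) ≤ 1 μg/mL → S
Meropenem: 21 mm is ≥ 20 mm ⇒ S
Imipenem (32 μg/mL) ≥ 0.5 μg/mL — Resistant
Ampicillin 64 μg/mL: ≥ 32 μg/mL ⇒ R
Levofloxacin 19 mm: ≥ 13 mm ⇒ Susceptible

cefuroxime, meropenem, levofloxacin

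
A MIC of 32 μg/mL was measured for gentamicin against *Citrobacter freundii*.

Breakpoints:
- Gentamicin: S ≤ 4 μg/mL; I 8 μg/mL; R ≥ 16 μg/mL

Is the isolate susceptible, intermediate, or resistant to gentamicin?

Gentamicin (32 μg/mL) ≥ 16 μg/mL — resistant

Resistant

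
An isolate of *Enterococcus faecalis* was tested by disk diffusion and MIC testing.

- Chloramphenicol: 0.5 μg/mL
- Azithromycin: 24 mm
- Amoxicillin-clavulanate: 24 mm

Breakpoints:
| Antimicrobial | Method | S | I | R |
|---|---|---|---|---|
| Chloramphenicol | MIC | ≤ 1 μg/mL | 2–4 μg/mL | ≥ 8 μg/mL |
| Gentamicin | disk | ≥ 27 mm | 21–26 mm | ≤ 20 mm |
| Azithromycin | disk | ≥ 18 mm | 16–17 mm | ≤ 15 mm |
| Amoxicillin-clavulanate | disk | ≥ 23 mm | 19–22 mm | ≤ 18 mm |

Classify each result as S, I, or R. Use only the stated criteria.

S, S, S

Chloramphenicol (0.5 μg/mL) ≤ 1 μg/mL → S
Azithromycin: 24 mm is ≥ 18 mm — S
Amoxicillin-clavulanate 24 mm: ≥ 23 mm → susceptible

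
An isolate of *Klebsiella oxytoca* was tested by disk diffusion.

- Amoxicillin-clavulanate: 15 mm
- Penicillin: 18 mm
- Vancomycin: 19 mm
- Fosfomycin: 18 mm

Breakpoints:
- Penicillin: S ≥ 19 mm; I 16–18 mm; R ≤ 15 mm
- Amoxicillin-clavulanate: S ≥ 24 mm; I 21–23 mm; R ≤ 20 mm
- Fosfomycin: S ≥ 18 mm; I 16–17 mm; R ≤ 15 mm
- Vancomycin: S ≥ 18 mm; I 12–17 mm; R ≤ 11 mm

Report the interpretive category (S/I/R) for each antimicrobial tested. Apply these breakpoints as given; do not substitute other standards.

R, I, S, S

Amoxicillin-clavulanate: 15 mm is ≤ 20 mm → R
Penicillin 18 mm: in 16–18 mm → intermediate
Vancomycin (19 mm) ≥ 18 mm ⇒ Susceptible
Fosfomycin: 18 mm is ≥ 18 mm — Susceptible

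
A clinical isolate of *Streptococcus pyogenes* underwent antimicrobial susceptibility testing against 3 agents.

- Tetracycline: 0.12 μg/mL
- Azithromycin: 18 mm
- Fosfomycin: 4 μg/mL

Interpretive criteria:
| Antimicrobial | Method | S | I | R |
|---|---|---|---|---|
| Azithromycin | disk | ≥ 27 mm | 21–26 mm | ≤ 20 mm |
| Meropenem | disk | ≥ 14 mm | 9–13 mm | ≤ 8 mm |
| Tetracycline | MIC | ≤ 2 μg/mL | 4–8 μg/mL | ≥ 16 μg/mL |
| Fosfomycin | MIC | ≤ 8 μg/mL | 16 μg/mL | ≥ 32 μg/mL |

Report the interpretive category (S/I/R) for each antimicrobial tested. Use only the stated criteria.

Tetracycline: 0.12 μg/mL is ≤ 2 μg/mL — susceptible
Azithromycin: 18 mm is ≤ 20 mm — resistant
Fosfomycin (4 μg/mL) ≤ 8 μg/mL ⇒ susceptible

S, R, S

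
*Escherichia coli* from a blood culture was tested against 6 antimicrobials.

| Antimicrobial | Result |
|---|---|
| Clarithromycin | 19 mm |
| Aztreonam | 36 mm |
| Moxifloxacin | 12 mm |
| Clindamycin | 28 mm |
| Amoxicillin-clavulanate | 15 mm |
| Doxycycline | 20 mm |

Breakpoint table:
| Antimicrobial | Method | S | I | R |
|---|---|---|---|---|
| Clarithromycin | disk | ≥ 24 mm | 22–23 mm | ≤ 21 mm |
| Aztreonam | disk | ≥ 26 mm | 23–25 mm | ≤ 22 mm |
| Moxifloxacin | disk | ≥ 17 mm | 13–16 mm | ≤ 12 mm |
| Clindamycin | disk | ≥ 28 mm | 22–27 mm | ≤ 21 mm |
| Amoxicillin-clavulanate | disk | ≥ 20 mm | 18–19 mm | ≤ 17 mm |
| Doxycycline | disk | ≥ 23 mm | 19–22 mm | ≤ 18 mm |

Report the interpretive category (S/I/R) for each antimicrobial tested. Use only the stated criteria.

R, S, R, S, R, I

Clarithromycin 19 mm: ≤ 21 mm → R
Aztreonam: 36 mm is ≥ 26 mm ⇒ S
Moxifloxacin (12 mm) ≤ 12 mm — resistant
Clindamycin: 28 mm is ≥ 28 mm — Susceptible
Amoxicillin-clavulanate 15 mm: ≤ 17 mm ⇒ Resistant
Doxycycline: 20 mm is in 19–22 mm — intermediate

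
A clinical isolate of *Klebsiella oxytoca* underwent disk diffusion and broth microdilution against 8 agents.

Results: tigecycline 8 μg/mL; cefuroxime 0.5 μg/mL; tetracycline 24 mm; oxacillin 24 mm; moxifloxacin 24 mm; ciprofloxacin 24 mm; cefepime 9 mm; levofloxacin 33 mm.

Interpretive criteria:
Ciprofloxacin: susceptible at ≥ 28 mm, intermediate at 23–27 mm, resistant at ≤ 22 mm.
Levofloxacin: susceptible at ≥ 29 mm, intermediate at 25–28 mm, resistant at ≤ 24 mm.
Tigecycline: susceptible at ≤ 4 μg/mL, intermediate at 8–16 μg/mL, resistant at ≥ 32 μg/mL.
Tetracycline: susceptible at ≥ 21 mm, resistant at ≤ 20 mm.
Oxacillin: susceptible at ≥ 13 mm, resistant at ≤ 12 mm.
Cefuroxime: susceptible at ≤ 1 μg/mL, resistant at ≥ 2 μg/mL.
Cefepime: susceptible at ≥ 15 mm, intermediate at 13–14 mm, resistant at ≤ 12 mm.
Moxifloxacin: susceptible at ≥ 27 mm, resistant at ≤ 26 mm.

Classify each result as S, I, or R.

I, S, S, S, R, I, R, S

Tigecycline 8 μg/mL: in 8–16 μg/mL → Intermediate
Cefuroxime (0.5 μg/mL) ≤ 1 μg/mL — Susceptible
Tetracycline 24 mm: ≥ 21 mm → Susceptible
Oxacillin 24 mm: ≥ 13 mm ⇒ susceptible
Moxifloxacin: 24 mm is ≤ 26 mm — R
Ciprofloxacin 24 mm: in 23–27 mm → Intermediate
Cefepime: 9 mm is ≤ 12 mm → R
Levofloxacin: 33 mm is ≥ 29 mm ⇒ S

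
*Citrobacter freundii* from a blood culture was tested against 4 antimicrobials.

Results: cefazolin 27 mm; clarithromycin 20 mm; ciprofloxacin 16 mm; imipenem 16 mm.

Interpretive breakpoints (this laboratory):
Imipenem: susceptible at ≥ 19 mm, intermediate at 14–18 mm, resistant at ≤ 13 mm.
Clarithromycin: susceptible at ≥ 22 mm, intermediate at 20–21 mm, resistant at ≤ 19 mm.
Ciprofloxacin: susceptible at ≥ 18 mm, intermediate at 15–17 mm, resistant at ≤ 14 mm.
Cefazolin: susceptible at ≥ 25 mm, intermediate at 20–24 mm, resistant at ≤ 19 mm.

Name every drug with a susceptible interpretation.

Cefazolin (27 mm) ≥ 25 mm — Susceptible
Clarithromycin: 20 mm is in 20–21 mm — I
Ciprofloxacin: 16 mm is in 15–17 mm → I
Imipenem: 16 mm is in 14–18 mm ⇒ intermediate

cefazolin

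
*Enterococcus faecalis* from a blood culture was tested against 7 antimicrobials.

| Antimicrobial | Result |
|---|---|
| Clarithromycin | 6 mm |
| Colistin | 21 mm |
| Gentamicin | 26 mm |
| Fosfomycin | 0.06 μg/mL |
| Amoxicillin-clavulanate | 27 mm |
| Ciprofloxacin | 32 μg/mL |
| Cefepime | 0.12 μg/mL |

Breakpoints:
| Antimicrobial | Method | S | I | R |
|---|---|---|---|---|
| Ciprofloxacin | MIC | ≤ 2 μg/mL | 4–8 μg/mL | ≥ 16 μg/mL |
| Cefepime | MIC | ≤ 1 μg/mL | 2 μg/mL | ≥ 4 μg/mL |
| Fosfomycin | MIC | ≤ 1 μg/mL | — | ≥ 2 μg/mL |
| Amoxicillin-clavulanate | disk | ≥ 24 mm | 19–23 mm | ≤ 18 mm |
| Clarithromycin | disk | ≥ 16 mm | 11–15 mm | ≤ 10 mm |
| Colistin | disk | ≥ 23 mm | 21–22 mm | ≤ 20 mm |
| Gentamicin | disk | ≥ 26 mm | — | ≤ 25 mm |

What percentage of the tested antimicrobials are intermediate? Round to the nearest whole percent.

14%

Clarithromycin (6 mm) ≤ 10 mm → Resistant
Colistin (21 mm) in 21–22 mm — I
Gentamicin (26 mm) ≥ 26 mm ⇒ susceptible
Fosfomycin: 0.06 μg/mL is ≤ 1 μg/mL ⇒ Susceptible
Amoxicillin-clavulanate 27 mm: ≥ 24 mm — Susceptible
Ciprofloxacin (32 μg/mL) ≥ 16 μg/mL ⇒ resistant
Cefepime: 0.12 μg/mL is ≤ 1 μg/mL — S
Intermediate: 1/7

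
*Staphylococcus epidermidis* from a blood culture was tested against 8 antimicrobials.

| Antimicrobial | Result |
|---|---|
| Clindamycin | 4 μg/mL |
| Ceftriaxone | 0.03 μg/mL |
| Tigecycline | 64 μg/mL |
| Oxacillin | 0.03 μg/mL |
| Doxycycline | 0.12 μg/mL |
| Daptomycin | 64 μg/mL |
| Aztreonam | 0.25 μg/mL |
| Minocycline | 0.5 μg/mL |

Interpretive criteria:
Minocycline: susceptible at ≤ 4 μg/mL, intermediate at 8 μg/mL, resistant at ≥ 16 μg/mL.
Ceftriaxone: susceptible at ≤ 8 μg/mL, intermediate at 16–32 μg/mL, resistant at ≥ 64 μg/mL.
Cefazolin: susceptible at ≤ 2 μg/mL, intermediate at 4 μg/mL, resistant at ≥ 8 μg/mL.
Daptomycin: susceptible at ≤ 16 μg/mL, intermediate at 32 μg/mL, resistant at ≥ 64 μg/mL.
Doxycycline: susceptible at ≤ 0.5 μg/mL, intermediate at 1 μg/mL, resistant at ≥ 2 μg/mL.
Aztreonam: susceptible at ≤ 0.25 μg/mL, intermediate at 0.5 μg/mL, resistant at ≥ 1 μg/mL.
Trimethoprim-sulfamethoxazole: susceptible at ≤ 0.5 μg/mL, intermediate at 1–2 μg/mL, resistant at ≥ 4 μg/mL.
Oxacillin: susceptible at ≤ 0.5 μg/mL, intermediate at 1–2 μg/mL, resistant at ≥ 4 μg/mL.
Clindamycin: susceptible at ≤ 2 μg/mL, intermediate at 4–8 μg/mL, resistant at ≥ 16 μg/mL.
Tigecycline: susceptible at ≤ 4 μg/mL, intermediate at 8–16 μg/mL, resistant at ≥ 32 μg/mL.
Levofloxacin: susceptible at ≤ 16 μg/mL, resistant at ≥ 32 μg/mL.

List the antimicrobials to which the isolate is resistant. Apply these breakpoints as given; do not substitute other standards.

tigecycline, daptomycin

Clindamycin: 4 μg/mL is in 4–8 μg/mL — Intermediate
Ceftriaxone: 0.03 μg/mL is ≤ 8 μg/mL ⇒ susceptible
Tigecycline: 64 μg/mL is ≥ 32 μg/mL ⇒ resistant
Oxacillin: 0.03 μg/mL is ≤ 0.5 μg/mL — S
Doxycycline: 0.12 μg/mL is ≤ 0.5 μg/mL — Susceptible
Daptomycin: 64 μg/mL is ≥ 64 μg/mL → Resistant
Aztreonam: 0.25 μg/mL is ≤ 0.25 μg/mL → susceptible
Minocycline 0.5 μg/mL: ≤ 4 μg/mL ⇒ Susceptible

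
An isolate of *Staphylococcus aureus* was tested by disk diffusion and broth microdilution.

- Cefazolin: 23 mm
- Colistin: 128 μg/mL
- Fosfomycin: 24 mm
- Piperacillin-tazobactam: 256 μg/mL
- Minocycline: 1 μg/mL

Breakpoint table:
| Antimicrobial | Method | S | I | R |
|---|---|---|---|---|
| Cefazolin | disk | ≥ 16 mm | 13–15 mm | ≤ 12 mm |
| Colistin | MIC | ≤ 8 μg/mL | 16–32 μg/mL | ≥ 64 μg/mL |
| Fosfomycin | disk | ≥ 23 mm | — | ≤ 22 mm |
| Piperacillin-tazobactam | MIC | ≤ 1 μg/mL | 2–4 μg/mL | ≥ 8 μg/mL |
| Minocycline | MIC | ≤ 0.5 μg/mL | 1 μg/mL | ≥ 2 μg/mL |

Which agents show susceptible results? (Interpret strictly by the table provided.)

cefazolin, fosfomycin

Cefazolin (23 mm) ≥ 16 mm → susceptible
Colistin (128 μg/mL) ≥ 64 μg/mL ⇒ R
Fosfomycin: 24 mm is ≥ 23 mm ⇒ S
Piperacillin-tazobactam (256 μg/mL) ≥ 8 μg/mL → resistant
Minocycline (1 μg/mL) = 1 μg/mL → intermediate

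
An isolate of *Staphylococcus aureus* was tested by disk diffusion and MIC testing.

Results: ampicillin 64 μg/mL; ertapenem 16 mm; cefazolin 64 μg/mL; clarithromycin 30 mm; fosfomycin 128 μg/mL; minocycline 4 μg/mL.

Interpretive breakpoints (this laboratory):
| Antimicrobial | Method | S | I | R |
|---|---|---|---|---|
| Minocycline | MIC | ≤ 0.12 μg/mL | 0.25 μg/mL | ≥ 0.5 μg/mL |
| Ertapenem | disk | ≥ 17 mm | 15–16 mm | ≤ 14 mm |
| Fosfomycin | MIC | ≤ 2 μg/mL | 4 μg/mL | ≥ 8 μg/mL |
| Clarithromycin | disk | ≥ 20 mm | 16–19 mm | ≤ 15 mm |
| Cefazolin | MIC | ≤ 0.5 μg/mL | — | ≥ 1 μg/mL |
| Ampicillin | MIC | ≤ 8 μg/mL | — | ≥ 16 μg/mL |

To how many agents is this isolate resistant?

Ampicillin: 64 μg/mL is ≥ 16 μg/mL — Resistant
Ertapenem: 16 mm is in 15–16 mm ⇒ intermediate
Cefazolin 64 μg/mL: ≥ 1 μg/mL ⇒ resistant
Clarithromycin (30 mm) ≥ 20 mm ⇒ Susceptible
Fosfomycin 128 μg/mL: ≥ 8 μg/mL ⇒ R
Minocycline (4 μg/mL) ≥ 0.5 μg/mL → resistant
Resistant: 4

4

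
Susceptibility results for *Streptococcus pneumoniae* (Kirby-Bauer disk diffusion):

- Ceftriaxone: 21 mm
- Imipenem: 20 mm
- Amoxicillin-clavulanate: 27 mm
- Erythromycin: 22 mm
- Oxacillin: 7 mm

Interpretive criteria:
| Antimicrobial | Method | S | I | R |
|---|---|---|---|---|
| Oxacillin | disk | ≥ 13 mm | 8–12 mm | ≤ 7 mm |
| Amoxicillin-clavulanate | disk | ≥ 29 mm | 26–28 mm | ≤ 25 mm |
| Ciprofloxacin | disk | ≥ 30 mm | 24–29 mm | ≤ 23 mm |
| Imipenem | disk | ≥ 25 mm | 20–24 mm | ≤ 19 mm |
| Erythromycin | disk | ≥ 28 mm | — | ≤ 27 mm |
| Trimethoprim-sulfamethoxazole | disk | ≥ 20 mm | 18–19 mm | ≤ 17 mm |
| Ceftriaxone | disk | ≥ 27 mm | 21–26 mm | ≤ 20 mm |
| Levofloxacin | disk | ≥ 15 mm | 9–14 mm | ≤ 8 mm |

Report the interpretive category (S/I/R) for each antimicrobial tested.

Ceftriaxone 21 mm: in 21–26 mm → Intermediate
Imipenem (20 mm) in 20–24 mm ⇒ I
Amoxicillin-clavulanate (27 mm) in 26–28 mm ⇒ I
Erythromycin: 22 mm is ≤ 27 mm → resistant
Oxacillin (7 mm) ≤ 7 mm ⇒ R

I, I, I, R, R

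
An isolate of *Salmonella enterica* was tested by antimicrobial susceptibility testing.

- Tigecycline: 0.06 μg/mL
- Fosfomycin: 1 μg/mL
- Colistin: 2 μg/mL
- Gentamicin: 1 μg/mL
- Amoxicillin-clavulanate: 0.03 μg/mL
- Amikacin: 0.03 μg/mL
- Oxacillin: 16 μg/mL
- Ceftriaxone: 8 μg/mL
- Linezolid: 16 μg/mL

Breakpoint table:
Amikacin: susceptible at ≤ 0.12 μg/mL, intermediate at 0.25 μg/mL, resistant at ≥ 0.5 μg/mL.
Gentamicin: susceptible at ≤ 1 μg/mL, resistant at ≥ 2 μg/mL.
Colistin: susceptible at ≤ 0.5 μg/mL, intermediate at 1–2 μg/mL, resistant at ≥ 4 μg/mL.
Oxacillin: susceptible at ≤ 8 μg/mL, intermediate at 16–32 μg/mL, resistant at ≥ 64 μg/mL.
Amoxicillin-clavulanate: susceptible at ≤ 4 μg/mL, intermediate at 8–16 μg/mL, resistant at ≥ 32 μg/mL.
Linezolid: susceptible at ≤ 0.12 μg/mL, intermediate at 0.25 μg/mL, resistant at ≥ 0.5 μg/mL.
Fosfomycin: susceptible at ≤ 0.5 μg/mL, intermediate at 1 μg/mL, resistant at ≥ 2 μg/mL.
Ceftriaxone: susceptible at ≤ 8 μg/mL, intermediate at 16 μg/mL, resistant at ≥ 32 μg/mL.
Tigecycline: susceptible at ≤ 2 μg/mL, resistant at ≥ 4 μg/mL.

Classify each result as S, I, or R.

Tigecycline: 0.06 μg/mL is ≤ 2 μg/mL ⇒ susceptible
Fosfomycin (1 μg/mL) = 1 μg/mL → I
Colistin: 2 μg/mL is in 1–2 μg/mL ⇒ intermediate
Gentamicin: 1 μg/mL is ≤ 1 μg/mL ⇒ S
Amoxicillin-clavulanate: 0.03 μg/mL is ≤ 4 μg/mL — S
Amikacin (0.03 μg/mL) ≤ 0.12 μg/mL → S
Oxacillin 16 μg/mL: in 16–32 μg/mL → I
Ceftriaxone 8 μg/mL: ≤ 8 μg/mL → susceptible
Linezolid (16 μg/mL) ≥ 0.5 μg/mL ⇒ Resistant

S, I, I, S, S, S, I, S, R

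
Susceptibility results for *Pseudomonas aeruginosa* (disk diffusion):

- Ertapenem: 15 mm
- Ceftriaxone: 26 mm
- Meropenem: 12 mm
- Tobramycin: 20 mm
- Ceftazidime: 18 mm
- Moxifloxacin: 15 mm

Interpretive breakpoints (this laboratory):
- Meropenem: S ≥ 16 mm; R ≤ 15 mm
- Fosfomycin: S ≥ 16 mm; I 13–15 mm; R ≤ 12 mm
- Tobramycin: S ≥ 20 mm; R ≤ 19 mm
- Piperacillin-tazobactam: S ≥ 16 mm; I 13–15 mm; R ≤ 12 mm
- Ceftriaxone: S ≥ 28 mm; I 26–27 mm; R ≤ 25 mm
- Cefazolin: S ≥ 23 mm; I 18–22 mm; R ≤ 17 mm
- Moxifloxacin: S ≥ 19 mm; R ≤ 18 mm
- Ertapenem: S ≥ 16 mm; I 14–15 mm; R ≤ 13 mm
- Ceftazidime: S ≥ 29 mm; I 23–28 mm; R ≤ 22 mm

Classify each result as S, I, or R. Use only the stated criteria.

Ertapenem: 15 mm is in 14–15 mm → intermediate
Ceftriaxone (26 mm) in 26–27 mm ⇒ Intermediate
Meropenem: 12 mm is ≤ 15 mm ⇒ resistant
Tobramycin 20 mm: ≥ 20 mm — Susceptible
Ceftazidime 18 mm: ≤ 22 mm — R
Moxifloxacin (15 mm) ≤ 18 mm → R

I, I, R, S, R, R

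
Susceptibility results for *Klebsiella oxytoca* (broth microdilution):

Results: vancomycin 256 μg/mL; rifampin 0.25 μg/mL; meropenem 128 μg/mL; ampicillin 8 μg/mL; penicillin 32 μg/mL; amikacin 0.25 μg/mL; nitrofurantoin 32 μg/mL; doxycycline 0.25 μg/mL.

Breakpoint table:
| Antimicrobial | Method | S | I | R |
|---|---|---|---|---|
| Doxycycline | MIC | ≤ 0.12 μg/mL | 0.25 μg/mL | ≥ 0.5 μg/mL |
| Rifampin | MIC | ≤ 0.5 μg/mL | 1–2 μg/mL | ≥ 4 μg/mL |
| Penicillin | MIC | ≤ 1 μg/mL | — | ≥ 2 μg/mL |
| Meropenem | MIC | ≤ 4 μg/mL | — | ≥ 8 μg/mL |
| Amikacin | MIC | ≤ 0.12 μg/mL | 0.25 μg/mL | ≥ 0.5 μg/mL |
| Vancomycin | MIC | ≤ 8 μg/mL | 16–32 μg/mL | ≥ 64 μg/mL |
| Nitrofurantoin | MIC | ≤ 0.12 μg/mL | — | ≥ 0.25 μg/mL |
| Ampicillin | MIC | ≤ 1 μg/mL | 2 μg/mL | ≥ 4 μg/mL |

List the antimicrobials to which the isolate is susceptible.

rifampin

Vancomycin 256 μg/mL: ≥ 64 μg/mL — R
Rifampin (0.25 μg/mL) ≤ 0.5 μg/mL → Susceptible
Meropenem 128 μg/mL: ≥ 8 μg/mL — Resistant
Ampicillin (8 μg/mL) ≥ 4 μg/mL ⇒ R
Penicillin 32 μg/mL: ≥ 2 μg/mL — resistant
Amikacin 0.25 μg/mL: = 0.25 μg/mL ⇒ I
Nitrofurantoin 32 μg/mL: ≥ 0.25 μg/mL ⇒ R
Doxycycline: 0.25 μg/mL is = 0.25 μg/mL → intermediate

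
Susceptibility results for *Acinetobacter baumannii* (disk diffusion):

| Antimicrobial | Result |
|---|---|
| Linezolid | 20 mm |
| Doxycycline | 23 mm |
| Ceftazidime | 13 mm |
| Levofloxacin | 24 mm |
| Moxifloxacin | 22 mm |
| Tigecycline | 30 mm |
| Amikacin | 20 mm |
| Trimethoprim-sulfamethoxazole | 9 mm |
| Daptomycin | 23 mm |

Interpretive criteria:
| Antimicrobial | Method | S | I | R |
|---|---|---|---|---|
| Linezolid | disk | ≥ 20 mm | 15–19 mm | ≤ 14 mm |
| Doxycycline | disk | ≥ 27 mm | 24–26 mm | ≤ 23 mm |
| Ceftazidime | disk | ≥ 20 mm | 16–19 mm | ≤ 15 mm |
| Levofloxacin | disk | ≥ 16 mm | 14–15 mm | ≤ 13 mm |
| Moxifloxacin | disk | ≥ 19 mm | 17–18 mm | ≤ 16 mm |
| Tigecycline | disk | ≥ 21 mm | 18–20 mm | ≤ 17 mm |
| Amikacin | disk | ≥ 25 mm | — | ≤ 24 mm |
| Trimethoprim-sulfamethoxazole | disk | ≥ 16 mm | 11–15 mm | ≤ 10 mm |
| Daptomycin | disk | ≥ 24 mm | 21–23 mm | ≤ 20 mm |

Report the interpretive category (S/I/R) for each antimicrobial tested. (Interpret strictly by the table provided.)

S, R, R, S, S, S, R, R, I

Linezolid: 20 mm is ≥ 20 mm — susceptible
Doxycycline: 23 mm is ≤ 23 mm → R
Ceftazidime: 13 mm is ≤ 15 mm → resistant
Levofloxacin (24 mm) ≥ 16 mm ⇒ Susceptible
Moxifloxacin (22 mm) ≥ 19 mm — S
Tigecycline (30 mm) ≥ 21 mm ⇒ Susceptible
Amikacin (20 mm) ≤ 24 mm → Resistant
Trimethoprim-sulfamethoxazole 9 mm: ≤ 10 mm → resistant
Daptomycin: 23 mm is in 21–23 mm — I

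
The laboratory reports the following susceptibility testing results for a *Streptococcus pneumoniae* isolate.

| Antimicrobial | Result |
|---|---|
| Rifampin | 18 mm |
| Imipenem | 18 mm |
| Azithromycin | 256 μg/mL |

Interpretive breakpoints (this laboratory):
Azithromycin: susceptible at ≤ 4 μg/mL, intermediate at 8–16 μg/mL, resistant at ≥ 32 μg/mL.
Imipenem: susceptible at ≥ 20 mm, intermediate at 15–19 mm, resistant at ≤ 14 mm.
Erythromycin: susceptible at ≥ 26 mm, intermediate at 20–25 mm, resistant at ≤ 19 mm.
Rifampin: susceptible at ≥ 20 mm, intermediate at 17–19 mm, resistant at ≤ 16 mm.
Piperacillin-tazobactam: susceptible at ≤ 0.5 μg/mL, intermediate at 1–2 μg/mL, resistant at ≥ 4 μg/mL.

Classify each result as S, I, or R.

Rifampin 18 mm: in 17–19 mm → I
Imipenem (18 mm) in 15–19 mm → Intermediate
Azithromycin 256 μg/mL: ≥ 32 μg/mL → R

I, I, R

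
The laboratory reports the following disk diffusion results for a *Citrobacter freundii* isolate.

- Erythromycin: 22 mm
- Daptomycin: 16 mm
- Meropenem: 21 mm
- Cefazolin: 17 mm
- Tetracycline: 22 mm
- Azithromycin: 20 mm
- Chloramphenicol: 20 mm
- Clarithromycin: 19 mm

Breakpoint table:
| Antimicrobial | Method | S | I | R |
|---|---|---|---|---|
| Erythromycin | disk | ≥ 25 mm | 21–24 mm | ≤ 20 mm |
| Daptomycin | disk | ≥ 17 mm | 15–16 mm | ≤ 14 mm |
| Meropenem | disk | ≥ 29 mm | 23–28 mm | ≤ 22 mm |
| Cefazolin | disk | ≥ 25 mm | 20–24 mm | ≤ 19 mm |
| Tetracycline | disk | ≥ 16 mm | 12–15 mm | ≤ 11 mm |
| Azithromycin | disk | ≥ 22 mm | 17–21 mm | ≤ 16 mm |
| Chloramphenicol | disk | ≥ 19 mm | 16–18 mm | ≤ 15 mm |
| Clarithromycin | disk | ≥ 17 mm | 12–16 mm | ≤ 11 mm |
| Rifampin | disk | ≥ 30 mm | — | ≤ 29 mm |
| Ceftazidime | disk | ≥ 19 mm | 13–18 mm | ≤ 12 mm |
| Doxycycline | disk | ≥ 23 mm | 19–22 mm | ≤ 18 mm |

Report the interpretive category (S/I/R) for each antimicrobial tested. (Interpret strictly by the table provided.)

I, I, R, R, S, I, S, S

Erythromycin (22 mm) in 21–24 mm → I
Daptomycin: 16 mm is in 15–16 mm → Intermediate
Meropenem 21 mm: ≤ 22 mm — Resistant
Cefazolin: 17 mm is ≤ 19 mm ⇒ resistant
Tetracycline: 22 mm is ≥ 16 mm → Susceptible
Azithromycin: 20 mm is in 17–21 mm — intermediate
Chloramphenicol (20 mm) ≥ 19 mm — Susceptible
Clarithromycin 19 mm: ≥ 17 mm — Susceptible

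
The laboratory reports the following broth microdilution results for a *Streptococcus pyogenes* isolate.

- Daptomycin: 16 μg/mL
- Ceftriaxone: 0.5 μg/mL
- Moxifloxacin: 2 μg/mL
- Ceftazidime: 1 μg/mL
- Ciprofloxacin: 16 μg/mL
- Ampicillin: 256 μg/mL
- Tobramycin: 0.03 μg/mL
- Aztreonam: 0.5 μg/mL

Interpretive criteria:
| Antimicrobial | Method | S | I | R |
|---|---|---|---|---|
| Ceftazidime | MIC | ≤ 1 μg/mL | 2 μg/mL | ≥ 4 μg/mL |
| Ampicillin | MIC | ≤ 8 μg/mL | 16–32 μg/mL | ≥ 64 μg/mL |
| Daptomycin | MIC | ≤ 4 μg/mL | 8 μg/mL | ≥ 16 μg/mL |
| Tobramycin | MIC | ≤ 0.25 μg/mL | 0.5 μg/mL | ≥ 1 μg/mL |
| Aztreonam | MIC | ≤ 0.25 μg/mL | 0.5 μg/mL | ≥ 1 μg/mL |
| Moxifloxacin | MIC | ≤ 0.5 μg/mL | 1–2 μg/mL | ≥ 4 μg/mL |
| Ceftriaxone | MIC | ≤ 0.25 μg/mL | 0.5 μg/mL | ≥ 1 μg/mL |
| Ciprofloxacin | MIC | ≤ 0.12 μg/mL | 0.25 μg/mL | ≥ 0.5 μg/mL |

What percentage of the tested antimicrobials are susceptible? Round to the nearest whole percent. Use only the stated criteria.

Daptomycin 16 μg/mL: ≥ 16 μg/mL — R
Ceftriaxone: 0.5 μg/mL is = 0.5 μg/mL → Intermediate
Moxifloxacin 2 μg/mL: in 1–2 μg/mL → intermediate
Ceftazidime 1 μg/mL: ≤ 1 μg/mL ⇒ susceptible
Ciprofloxacin (16 μg/mL) ≥ 0.5 μg/mL ⇒ Resistant
Ampicillin: 256 μg/mL is ≥ 64 μg/mL ⇒ resistant
Tobramycin 0.03 μg/mL: ≤ 0.25 μg/mL ⇒ S
Aztreonam 0.5 μg/mL: = 0.5 μg/mL — I
Susceptible: 2/8

25%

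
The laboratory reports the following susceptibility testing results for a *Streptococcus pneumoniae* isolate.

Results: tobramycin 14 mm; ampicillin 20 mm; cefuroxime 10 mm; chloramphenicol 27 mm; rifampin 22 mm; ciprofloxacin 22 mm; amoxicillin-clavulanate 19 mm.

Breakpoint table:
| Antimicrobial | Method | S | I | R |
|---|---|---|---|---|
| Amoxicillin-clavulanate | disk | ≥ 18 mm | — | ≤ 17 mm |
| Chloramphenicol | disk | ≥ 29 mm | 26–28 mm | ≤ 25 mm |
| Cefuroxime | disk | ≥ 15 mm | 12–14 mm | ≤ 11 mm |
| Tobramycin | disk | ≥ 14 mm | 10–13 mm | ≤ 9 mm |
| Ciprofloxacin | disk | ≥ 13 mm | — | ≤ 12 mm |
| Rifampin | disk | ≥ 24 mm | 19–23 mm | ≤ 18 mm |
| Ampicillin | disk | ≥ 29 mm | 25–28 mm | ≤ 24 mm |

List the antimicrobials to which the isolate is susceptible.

tobramycin, ciprofloxacin, amoxicillin-clavulanate

Tobramycin: 14 mm is ≥ 14 mm ⇒ Susceptible
Ampicillin (20 mm) ≤ 24 mm ⇒ resistant
Cefuroxime (10 mm) ≤ 11 mm → Resistant
Chloramphenicol 27 mm: in 26–28 mm → I
Rifampin (22 mm) in 19–23 mm ⇒ I
Ciprofloxacin 22 mm: ≥ 13 mm ⇒ Susceptible
Amoxicillin-clavulanate: 19 mm is ≥ 18 mm ⇒ susceptible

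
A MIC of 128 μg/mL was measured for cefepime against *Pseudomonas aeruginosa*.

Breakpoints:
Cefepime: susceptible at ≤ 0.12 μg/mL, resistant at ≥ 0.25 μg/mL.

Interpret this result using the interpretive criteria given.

R

Cefepime: 128 μg/mL is ≥ 0.25 μg/mL → Resistant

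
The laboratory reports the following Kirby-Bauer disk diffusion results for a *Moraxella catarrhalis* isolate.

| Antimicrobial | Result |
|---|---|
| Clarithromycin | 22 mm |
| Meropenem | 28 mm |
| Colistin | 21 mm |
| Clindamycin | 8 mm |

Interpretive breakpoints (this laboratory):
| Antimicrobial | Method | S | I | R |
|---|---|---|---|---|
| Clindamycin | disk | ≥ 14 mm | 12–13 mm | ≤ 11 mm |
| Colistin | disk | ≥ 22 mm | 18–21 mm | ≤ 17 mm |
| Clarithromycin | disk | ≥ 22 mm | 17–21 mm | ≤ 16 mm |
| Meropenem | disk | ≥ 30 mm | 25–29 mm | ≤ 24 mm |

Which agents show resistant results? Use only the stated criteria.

clindamycin

Clarithromycin: 22 mm is ≥ 22 mm → Susceptible
Meropenem: 28 mm is in 25–29 mm ⇒ I
Colistin: 21 mm is in 18–21 mm ⇒ Intermediate
Clindamycin: 8 mm is ≤ 11 mm → Resistant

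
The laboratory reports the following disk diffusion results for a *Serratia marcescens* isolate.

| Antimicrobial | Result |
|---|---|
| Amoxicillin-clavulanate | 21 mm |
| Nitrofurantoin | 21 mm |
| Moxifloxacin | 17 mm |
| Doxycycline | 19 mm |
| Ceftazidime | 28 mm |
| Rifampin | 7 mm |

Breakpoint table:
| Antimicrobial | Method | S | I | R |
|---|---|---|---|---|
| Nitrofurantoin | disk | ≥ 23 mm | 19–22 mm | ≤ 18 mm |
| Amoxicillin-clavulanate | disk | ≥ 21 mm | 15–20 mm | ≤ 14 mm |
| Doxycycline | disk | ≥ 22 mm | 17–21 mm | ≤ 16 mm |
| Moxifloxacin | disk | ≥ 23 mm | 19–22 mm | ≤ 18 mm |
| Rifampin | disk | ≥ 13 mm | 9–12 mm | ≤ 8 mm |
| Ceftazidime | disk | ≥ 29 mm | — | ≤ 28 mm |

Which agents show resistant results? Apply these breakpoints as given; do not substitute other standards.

Amoxicillin-clavulanate 21 mm: ≥ 21 mm ⇒ susceptible
Nitrofurantoin: 21 mm is in 19–22 mm → I
Moxifloxacin (17 mm) ≤ 18 mm ⇒ resistant
Doxycycline 19 mm: in 17–21 mm ⇒ intermediate
Ceftazidime: 28 mm is ≤ 28 mm ⇒ R
Rifampin: 7 mm is ≤ 8 mm → R

moxifloxacin, ceftazidime, rifampin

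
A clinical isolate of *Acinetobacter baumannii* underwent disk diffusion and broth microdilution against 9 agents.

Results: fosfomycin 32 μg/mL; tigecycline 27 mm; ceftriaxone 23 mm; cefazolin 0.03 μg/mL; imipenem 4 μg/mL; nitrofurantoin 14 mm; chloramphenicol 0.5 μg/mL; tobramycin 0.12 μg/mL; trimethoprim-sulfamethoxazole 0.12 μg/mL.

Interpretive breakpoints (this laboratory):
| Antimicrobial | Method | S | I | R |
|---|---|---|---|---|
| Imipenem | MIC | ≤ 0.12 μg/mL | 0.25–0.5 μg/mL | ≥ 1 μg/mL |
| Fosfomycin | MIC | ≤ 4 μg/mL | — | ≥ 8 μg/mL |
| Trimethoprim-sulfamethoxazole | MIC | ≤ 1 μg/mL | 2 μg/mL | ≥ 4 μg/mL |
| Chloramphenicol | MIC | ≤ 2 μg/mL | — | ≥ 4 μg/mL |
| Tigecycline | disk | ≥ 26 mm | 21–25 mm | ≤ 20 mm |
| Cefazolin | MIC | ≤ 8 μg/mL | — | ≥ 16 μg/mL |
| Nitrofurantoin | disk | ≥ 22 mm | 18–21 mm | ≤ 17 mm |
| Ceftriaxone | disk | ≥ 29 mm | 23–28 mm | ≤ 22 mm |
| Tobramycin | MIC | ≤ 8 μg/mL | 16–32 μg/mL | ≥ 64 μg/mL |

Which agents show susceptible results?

Fosfomycin 32 μg/mL: ≥ 8 μg/mL → resistant
Tigecycline (27 mm) ≥ 26 mm → Susceptible
Ceftriaxone: 23 mm is in 23–28 mm → Intermediate
Cefazolin (0.03 μg/mL) ≤ 8 μg/mL → S
Imipenem (4 μg/mL) ≥ 1 μg/mL → R
Nitrofurantoin 14 mm: ≤ 17 mm ⇒ Resistant
Chloramphenicol 0.5 μg/mL: ≤ 2 μg/mL ⇒ susceptible
Tobramycin (0.12 μg/mL) ≤ 8 μg/mL — S
Trimethoprim-sulfamethoxazole: 0.12 μg/mL is ≤ 1 μg/mL — S

tigecycline, cefazolin, chloramphenicol, tobramycin, trimethoprim-sulfamethoxazole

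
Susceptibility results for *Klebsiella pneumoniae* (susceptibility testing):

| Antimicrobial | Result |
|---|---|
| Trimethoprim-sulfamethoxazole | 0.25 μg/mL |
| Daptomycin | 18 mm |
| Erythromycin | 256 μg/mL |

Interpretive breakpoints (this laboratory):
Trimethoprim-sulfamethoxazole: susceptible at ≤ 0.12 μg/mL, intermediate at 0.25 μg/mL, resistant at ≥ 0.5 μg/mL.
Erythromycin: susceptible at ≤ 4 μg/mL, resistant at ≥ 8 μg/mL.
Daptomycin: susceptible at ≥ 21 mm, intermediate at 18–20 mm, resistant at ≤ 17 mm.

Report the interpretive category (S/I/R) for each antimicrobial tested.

I, I, R

Trimethoprim-sulfamethoxazole 0.25 μg/mL: = 0.25 μg/mL — Intermediate
Daptomycin (18 mm) in 18–20 mm → intermediate
Erythromycin: 256 μg/mL is ≥ 8 μg/mL → Resistant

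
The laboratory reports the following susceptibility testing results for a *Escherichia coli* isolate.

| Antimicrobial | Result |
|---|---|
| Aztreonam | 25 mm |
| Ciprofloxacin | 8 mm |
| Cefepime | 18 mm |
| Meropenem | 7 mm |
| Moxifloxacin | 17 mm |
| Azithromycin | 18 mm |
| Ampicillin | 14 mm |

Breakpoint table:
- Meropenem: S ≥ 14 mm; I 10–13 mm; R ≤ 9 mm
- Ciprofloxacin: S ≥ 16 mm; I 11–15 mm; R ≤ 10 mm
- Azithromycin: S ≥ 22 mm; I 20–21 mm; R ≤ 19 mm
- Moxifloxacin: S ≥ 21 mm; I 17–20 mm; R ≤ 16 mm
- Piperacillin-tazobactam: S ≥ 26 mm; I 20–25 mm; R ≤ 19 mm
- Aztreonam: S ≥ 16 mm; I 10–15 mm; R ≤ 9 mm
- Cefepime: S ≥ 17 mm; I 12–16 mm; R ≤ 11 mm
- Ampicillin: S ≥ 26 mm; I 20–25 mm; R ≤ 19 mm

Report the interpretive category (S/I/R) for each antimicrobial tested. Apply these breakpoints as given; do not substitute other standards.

S, R, S, R, I, R, R

Aztreonam (25 mm) ≥ 16 mm ⇒ S
Ciprofloxacin (8 mm) ≤ 10 mm → resistant
Cefepime 18 mm: ≥ 17 mm ⇒ susceptible
Meropenem: 7 mm is ≤ 9 mm → Resistant
Moxifloxacin (17 mm) in 17–20 mm — Intermediate
Azithromycin 18 mm: ≤ 19 mm → resistant
Ampicillin (14 mm) ≤ 19 mm — R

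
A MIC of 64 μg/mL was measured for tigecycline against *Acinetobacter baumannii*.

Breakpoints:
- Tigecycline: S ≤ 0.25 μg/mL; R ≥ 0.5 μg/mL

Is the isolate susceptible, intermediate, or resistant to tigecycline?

Tigecycline: 64 μg/mL is ≥ 0.5 μg/mL — Resistant

R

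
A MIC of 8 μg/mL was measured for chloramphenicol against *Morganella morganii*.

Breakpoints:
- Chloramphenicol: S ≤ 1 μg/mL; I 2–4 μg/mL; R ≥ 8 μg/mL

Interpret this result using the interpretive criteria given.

R

Chloramphenicol 8 μg/mL: ≥ 8 μg/mL ⇒ R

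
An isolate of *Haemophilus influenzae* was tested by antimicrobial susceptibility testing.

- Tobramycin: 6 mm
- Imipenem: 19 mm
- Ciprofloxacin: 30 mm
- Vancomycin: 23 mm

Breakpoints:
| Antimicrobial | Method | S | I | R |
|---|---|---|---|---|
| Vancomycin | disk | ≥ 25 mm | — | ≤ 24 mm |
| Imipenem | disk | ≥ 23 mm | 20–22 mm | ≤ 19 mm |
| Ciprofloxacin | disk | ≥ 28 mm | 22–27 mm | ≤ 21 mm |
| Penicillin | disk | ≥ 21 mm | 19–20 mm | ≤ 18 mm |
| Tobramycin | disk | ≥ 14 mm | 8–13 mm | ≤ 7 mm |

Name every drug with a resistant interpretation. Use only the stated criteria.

tobramycin, imipenem, vancomycin

Tobramycin: 6 mm is ≤ 7 mm → Resistant
Imipenem 19 mm: ≤ 19 mm → R
Ciprofloxacin 30 mm: ≥ 28 mm — susceptible
Vancomycin: 23 mm is ≤ 24 mm — Resistant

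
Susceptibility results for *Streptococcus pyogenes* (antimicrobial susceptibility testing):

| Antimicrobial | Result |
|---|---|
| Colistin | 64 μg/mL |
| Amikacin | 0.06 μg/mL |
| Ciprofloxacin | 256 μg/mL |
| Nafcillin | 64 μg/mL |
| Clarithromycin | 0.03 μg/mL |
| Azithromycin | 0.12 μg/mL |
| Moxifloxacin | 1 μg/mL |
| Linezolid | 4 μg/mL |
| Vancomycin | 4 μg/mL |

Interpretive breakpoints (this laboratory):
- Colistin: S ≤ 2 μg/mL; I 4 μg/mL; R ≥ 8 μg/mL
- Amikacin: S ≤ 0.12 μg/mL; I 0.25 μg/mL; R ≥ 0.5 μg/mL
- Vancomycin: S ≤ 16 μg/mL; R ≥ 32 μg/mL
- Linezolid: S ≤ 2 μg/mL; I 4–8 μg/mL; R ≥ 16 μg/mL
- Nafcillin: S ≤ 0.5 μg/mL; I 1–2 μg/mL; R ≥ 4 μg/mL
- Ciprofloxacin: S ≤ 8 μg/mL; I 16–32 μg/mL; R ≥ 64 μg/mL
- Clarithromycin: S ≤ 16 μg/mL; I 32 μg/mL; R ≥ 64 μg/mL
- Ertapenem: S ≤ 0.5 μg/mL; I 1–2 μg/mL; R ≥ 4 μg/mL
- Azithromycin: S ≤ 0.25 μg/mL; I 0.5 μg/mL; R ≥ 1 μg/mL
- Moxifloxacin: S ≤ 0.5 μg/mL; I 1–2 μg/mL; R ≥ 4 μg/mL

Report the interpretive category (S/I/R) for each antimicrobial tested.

R, S, R, R, S, S, I, I, S

Colistin (64 μg/mL) ≥ 8 μg/mL ⇒ R
Amikacin: 0.06 μg/mL is ≤ 0.12 μg/mL ⇒ S
Ciprofloxacin 256 μg/mL: ≥ 64 μg/mL — Resistant
Nafcillin 64 μg/mL: ≥ 4 μg/mL — resistant
Clarithromycin 0.03 μg/mL: ≤ 16 μg/mL → Susceptible
Azithromycin 0.12 μg/mL: ≤ 0.25 μg/mL → Susceptible
Moxifloxacin 1 μg/mL: in 1–2 μg/mL → I
Linezolid (4 μg/mL) in 4–8 μg/mL ⇒ I
Vancomycin (4 μg/mL) ≤ 16 μg/mL — susceptible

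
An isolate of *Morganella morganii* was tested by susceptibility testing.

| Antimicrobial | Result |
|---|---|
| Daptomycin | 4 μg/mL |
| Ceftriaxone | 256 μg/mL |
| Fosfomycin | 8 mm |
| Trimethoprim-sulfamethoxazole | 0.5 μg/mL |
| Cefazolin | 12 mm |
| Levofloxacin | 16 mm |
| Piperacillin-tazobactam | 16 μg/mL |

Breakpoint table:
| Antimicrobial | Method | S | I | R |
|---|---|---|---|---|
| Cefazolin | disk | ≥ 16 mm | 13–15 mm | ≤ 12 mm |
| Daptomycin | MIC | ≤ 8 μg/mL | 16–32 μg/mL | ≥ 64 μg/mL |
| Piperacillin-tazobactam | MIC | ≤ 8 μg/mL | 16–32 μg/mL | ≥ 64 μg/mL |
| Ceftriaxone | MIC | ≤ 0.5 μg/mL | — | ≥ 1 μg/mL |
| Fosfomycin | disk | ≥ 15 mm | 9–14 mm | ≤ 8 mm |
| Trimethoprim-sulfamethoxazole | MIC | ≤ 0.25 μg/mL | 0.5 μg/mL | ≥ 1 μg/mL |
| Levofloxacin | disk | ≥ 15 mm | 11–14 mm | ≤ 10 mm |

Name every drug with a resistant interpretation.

ceftriaxone, fosfomycin, cefazolin

Daptomycin: 4 μg/mL is ≤ 8 μg/mL — S
Ceftriaxone 256 μg/mL: ≥ 1 μg/mL — resistant
Fosfomycin 8 mm: ≤ 8 mm ⇒ R
Trimethoprim-sulfamethoxazole: 0.5 μg/mL is = 0.5 μg/mL — I
Cefazolin 12 mm: ≤ 12 mm → Resistant
Levofloxacin: 16 mm is ≥ 15 mm → Susceptible
Piperacillin-tazobactam 16 μg/mL: in 16–32 μg/mL → Intermediate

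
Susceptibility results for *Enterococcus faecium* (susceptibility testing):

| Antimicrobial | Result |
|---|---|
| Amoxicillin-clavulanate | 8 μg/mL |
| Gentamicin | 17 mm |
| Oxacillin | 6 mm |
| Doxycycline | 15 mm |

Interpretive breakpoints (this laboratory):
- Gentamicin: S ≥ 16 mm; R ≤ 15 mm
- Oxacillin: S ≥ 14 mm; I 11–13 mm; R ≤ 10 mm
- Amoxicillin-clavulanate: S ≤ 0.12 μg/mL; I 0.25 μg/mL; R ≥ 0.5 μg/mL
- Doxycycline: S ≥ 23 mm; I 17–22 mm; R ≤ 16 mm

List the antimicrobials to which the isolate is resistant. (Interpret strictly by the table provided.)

amoxicillin-clavulanate, oxacillin, doxycycline

Amoxicillin-clavulanate 8 μg/mL: ≥ 0.5 μg/mL → R
Gentamicin: 17 mm is ≥ 16 mm ⇒ susceptible
Oxacillin (6 mm) ≤ 10 mm ⇒ R
Doxycycline: 15 mm is ≤ 16 mm ⇒ Resistant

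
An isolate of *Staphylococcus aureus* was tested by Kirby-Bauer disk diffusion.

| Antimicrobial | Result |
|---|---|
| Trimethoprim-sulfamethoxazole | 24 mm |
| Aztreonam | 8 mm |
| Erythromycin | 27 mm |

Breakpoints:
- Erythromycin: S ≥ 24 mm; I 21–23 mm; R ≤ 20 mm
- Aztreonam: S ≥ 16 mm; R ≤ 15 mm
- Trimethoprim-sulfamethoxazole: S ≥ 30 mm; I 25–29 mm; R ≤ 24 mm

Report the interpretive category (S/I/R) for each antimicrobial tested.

R, R, S

Trimethoprim-sulfamethoxazole: 24 mm is ≤ 24 mm → Resistant
Aztreonam: 8 mm is ≤ 15 mm → resistant
Erythromycin (27 mm) ≥ 24 mm — Susceptible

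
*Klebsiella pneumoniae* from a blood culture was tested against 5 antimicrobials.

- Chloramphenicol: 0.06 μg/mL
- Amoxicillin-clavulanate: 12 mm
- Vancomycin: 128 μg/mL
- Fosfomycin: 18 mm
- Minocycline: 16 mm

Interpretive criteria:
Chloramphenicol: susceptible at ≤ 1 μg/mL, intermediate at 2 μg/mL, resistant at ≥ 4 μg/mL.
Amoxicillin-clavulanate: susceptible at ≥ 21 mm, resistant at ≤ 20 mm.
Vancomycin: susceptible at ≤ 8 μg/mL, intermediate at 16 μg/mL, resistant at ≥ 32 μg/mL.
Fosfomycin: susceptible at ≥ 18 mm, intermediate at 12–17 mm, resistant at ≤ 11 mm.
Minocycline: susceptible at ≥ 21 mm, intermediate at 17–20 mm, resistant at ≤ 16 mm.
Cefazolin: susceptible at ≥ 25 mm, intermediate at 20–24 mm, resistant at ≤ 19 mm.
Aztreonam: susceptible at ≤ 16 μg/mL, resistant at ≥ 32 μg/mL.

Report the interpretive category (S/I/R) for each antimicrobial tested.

Chloramphenicol (0.06 μg/mL) ≤ 1 μg/mL — Susceptible
Amoxicillin-clavulanate 12 mm: ≤ 20 mm → R
Vancomycin (128 μg/mL) ≥ 32 μg/mL — resistant
Fosfomycin (18 mm) ≥ 18 mm ⇒ susceptible
Minocycline: 16 mm is ≤ 16 mm — R

S, R, R, S, R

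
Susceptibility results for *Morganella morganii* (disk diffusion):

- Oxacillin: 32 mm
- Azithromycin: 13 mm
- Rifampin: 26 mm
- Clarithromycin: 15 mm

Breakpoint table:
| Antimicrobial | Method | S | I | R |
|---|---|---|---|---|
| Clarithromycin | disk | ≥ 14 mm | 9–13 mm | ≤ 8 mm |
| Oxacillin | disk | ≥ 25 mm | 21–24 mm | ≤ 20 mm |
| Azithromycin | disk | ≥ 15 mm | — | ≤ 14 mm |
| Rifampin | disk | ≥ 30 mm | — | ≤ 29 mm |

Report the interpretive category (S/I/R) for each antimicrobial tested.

S, R, R, S

Oxacillin: 32 mm is ≥ 25 mm ⇒ S
Azithromycin (13 mm) ≤ 14 mm ⇒ resistant
Rifampin: 26 mm is ≤ 29 mm ⇒ R
Clarithromycin 15 mm: ≥ 14 mm ⇒ Susceptible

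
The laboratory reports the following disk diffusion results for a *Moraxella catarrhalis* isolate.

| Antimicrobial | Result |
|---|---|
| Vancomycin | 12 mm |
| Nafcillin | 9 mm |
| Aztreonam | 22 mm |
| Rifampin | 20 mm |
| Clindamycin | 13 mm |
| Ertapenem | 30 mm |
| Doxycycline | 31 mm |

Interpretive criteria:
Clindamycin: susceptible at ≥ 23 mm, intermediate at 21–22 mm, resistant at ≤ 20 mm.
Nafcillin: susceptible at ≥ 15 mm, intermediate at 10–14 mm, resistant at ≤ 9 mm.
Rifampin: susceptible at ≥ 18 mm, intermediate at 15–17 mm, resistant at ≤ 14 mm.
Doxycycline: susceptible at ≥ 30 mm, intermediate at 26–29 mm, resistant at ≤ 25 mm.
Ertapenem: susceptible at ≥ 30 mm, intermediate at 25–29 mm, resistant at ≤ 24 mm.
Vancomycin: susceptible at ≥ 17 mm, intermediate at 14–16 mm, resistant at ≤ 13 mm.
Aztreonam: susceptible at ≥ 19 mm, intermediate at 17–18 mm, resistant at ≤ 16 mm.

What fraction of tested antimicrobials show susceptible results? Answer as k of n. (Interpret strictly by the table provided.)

Vancomycin: 12 mm is ≤ 13 mm ⇒ Resistant
Nafcillin (9 mm) ≤ 9 mm → resistant
Aztreonam (22 mm) ≥ 19 mm → susceptible
Rifampin 20 mm: ≥ 18 mm — S
Clindamycin (13 mm) ≤ 20 mm → resistant
Ertapenem (30 mm) ≥ 30 mm ⇒ S
Doxycycline (31 mm) ≥ 30 mm → susceptible
Susceptible: 4/7

4 of 7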